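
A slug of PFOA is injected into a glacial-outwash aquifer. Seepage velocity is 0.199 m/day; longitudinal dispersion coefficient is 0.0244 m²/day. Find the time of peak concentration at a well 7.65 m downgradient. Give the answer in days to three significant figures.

37.8 days

For the 1D instantaneous-source solution, setting ∂C/∂t = 0 at fixed x gives v²t² + 2Dt − x² = 0, so t = (√(D² + v²x²) − D)/v².
√(D² + v²x²) = √(0.0244² + 0.199² × 7.65²) = 1.523; v² = 0.039601.
t = (1.523 − 0.0244)/0.039601 = 37.8 days (vs. the pure-advection estimate x/v = 38.4 d).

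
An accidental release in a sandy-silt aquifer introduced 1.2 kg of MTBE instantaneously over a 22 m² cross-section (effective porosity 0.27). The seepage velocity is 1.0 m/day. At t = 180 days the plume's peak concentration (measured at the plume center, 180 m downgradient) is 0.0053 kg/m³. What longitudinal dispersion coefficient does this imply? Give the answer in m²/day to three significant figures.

0.642 m²/day

At the plume center C_max = M/(n_e·A·√(4πDt)), so D = M²/(4πt·(n_e·A·C_max)²).
n_e·A·C_max = 0.27 × 22 × 0.0053 = 0.03148 kg/m.
D = 1.2²/(4π × 180 × 0.03148²) = 0.642 m²/day.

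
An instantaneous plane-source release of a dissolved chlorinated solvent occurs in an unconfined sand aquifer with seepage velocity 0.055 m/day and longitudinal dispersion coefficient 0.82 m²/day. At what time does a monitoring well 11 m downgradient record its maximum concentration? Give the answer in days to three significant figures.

65.8 days

For the 1D instantaneous-source solution, setting ∂C/∂t = 0 at fixed x gives v²t² + 2Dt − x² = 0, so t = (√(D² + v²x²) − D)/v².
√(D² + v²x²) = √(0.82² + 0.055² × 11²) = 1.019; v² = 0.003025.
t = (1.019 − 0.82)/0.003025 = 65.8 days (vs. the pure-advection estimate x/v = 200 d).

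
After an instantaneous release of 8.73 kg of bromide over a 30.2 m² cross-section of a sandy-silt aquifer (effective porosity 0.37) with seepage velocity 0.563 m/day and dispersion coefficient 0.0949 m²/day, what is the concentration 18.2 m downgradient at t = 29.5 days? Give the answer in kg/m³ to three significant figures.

For an instantaneous plane source, C(x,t) = M/(n_e·A·√(4πDt)) · exp(−(x−vt)²/(4Dt)), with n_e·A the pore (flow) area.
Plume center vt = 0.563 × 29.5 = 16.6085 m, so the well at 18.2 m is 1.5915 m downgradient of the peak.
√(4πDt) = 5.931 m, giving peak height M/(n_e·A·√(4πDt)) = 8.73/(0.37 × 30.2 × 5.931) = 0.1317 kg/m³.
(x−vt)²/(4Dt) = (1.5915)²/(4 × 0.0949 × 29.5) = 0.2262; exp(−0.2262) = 0.7976.
C = 0.1317 × 0.7976 = 0.105 kg/m³.

0.105 kg/m³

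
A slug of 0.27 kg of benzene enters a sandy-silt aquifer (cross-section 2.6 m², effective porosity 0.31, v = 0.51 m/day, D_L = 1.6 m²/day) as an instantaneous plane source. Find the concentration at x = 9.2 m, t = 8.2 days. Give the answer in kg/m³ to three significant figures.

0.0161 kg/m³

For an instantaneous plane source, C(x,t) = M/(n_e·A·√(4πDt)) · exp(−(x−vt)²/(4Dt)), with n_e·A the pore (flow) area.
Plume center vt = 0.51 × 8.2 = 4.182 m, so the well at 9.2 m is 5.018 m downgradient of the peak.
√(4πDt) = 12.84 m, giving peak height M/(n_e·A·√(4πDt)) = 0.27/(0.31 × 2.6 × 12.84) = 0.02609 kg/m³.
(x−vt)²/(4Dt) = (5.018)²/(4 × 1.6 × 8.2) = 0.4798; exp(−0.4798) = 0.6189.
C = 0.02609 × 0.6189 = 0.0161 kg/m³.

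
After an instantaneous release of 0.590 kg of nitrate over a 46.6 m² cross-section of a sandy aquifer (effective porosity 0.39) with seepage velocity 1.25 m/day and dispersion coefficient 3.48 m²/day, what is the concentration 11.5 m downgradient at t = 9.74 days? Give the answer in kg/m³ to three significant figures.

0.00157 kg/m³

For an instantaneous plane source, C(x,t) = M/(n_e·A·√(4πDt)) · exp(−(x−vt)²/(4Dt)), with n_e·A the pore (flow) area.
Plume center vt = 1.25 × 9.74 = 12.175 m, so the well at 11.5 m is 0.675 m upgradient of the peak.
√(4πDt) = 20.64 m, giving peak height M/(n_e·A·√(4πDt)) = 0.590/(0.39 × 46.6 × 20.64) = 0.001573 kg/m³.
(x−vt)²/(4Dt) = (-0.675)²/(4 × 3.48 × 9.74) = 0.003361; exp(−0.003361) = 0.9966.
C = 0.001573 × 0.9966 = 0.00157 kg/m³.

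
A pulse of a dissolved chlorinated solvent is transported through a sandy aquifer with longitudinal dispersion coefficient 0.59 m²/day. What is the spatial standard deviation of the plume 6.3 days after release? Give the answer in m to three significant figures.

2.73 m

Dispersive spreading gives a Gaussian with σ² = 2Dt; advection only shifts the center.
σ = √(2 × 0.59 × 6.3) = 2.73 m.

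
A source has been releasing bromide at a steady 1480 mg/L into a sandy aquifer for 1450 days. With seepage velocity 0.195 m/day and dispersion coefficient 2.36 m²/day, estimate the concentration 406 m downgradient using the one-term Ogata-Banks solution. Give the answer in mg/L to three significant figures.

101 mg/L

For a continuous step input, C/C₀ ≈ ½·erfc((x−vt)/(2√(Dt))).
vt = 0.195 × 1450 = 282.75 m and 2√(Dt) = 2√(2.36 × 1450) = 117.0 m.
Argument (x−vt)/(2√(Dt)) = (406 − 282.75)/117.0 = 1.053; ½·erfc(1.053) = 0.06822.
C = 1480 × 0.06822 = 101 mg/L.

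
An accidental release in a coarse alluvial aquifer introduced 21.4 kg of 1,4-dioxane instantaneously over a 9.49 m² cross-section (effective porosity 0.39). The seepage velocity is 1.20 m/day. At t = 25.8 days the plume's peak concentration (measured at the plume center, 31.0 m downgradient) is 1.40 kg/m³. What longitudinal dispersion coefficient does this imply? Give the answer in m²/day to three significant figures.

At the plume center C_max = M/(n_e·A·√(4πDt)), so D = M²/(4πt·(n_e·A·C_max)²).
n_e·A·C_max = 0.39 × 9.49 × 1.40 = 5.182 kg/m.
D = 21.4²/(4π × 25.8 × 5.182²) = 0.0526 m²/day.

0.0526 m²/day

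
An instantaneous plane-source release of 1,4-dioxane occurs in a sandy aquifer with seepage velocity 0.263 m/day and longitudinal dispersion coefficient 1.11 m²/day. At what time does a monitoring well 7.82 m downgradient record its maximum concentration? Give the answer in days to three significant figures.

17.7 days

For the 1D instantaneous-source solution, setting ∂C/∂t = 0 at fixed x gives v²t² + 2Dt − x² = 0, so t = (√(D² + v²x²) − D)/v².
√(D² + v²x²) = √(1.11² + 0.263² × 7.82²) = 2.337; v² = 0.069169.
t = (2.337 − 1.11)/0.069169 = 17.7 days (vs. the pure-advection estimate x/v = 29.7 d).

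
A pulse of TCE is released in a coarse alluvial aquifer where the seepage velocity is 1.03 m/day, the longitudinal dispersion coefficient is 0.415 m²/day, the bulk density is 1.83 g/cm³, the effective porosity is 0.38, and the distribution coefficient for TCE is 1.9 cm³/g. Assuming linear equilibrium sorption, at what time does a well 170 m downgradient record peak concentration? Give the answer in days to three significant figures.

Retardation factor R = 1 + ρ_b·K_d/n = 1 + 1.83 × 1.9/0.38 = 10.15.
Sorption retards both mechanisms: v_R = v/R = 0.1015 m/day, D_R = D/R = 0.04089 m²/day.
Peak time from v_R²t² + 2D_R t − x² = 0: t = (√(D_R² + v_R²x²) − D_R)/v_R².
√(D_R² + v_R²x²) = √(0.04089² + 0.1015² × 170²) = 17.26; v_R² = 0.01030.
t = (17.26 − 0.04089)/0.01030 = 1670 days.

1670 days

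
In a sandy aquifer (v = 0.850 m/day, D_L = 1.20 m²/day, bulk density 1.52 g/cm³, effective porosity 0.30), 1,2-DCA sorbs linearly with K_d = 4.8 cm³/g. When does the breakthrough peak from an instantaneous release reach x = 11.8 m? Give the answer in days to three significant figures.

312 days

Retardation factor R = 1 + ρ_b·K_d/n = 1 + 1.52 × 4.8/0.30 = 25.32.
Sorption retards both mechanisms: v_R = v/R = 0.03357 m/day, D_R = D/R = 0.04739 m²/day.
Peak time from v_R²t² + 2D_R t − x² = 0: t = (√(D_R² + v_R²x²) − D_R)/v_R².
√(D_R² + v_R²x²) = √(0.04739² + 0.03357² × 11.8²) = 0.3990; v_R² = 0.001127.
t = (0.3990 − 0.04739)/0.001127 = 312 days.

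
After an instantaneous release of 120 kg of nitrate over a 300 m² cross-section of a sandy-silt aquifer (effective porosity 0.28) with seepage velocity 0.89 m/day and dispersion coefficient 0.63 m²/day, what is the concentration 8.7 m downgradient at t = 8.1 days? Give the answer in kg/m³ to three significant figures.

0.160 kg/m³

For an instantaneous plane source, C(x,t) = M/(n_e·A·√(4πDt)) · exp(−(x−vt)²/(4Dt)), with n_e·A the pore (flow) area.
Plume center vt = 0.89 × 8.1 = 7.209 m, so the well at 8.7 m is 1.491 m downgradient of the peak.
√(4πDt) = 8.008 m, giving peak height M/(n_e·A·√(4πDt)) = 120/(0.28 × 300 × 8.008) = 0.1784 kg/m³.
(x−vt)²/(4Dt) = (1.491)²/(4 × 0.63 × 8.1) = 0.1089; exp(−0.1089) = 0.8968.
C = 0.1784 × 0.8968 = 0.160 kg/m³.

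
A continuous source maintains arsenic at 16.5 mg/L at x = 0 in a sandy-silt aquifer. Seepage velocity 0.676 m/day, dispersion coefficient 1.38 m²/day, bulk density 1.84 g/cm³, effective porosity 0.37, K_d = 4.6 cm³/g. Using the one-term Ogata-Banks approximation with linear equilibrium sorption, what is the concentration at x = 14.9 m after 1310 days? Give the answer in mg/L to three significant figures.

15.9 mg/L

Retardation factor R = 1 + ρ_b·K_d/n = 1 + 1.84 × 4.6/0.37 = 23.88.
Sorption retards both mechanisms: v_R = v/R = 0.02831 m/day, D_R = D/R = 0.05779 m²/day.
v_R·t = 0.02831 × 1310 = 37.0861 m; 2√(D_R t) = 17.40 m; argument = (14.9 − 37.0861)/17.40 = -1.275.
C = C₀ × ½·erfc(-1.275) = 16.5 × 0.9643 = 15.9 mg/L.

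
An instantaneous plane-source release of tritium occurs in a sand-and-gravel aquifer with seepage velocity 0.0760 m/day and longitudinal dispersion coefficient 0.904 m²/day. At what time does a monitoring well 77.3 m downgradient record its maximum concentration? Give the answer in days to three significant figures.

873 days

For the 1D instantaneous-source solution, setting ∂C/∂t = 0 at fixed x gives v²t² + 2Dt − x² = 0, so t = (√(D² + v²x²) − D)/v².
√(D² + v²x²) = √(0.904² + 0.0760² × 77.3²) = 5.944; v² = 0.005776.
t = (5.944 − 0.904)/0.005776 = 873 days (vs. the pure-advection estimate x/v = 1020 d).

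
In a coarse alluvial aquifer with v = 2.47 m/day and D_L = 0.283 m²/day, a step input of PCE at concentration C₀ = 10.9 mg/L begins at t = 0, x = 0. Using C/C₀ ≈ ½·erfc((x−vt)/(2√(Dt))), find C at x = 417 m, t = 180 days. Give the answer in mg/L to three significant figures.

10.9 mg/L

For a continuous step input, C/C₀ ≈ ½·erfc((x−vt)/(2√(Dt))).
vt = 2.47 × 180 = 444.6 m and 2√(Dt) = 2√(0.283 × 180) = 14.27 m.
Argument (x−vt)/(2√(Dt)) = (417 − 444.6)/14.27 = -1.934; ½·erfc(-1.934) = 0.9969.
C = 10.9 × 0.9969 = 10.9 mg/L.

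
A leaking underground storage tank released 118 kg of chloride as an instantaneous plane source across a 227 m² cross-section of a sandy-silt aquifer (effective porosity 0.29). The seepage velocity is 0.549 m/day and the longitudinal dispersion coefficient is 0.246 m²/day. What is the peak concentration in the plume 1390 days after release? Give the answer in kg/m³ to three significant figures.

The peak of an instantaneous 1D plume sits at x = vt; there the Gaussian factor is 1 and C_max = M/(n_e·A·√(4πDt)), where n_e·A is the pore area the mass is dissolved in.
√(4πDt) = √(4π × 0.246 × 1390) = 65.55 m, so C_max = 118/(0.29 × 227 × 65.55) = 0.0273 kg/m³.

0.0273 kg/m³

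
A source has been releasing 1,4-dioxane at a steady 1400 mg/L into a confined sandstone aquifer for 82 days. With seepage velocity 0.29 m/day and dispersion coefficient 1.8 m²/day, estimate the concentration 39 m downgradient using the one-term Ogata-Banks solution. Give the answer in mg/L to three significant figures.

For a continuous step input, C/C₀ ≈ ½·erfc((x−vt)/(2√(Dt))).
vt = 0.29 × 82 = 23.78 m and 2√(Dt) = 2√(1.8 × 82) = 24.30 m.
Argument (x−vt)/(2√(Dt)) = (39 − 23.78)/24.30 = 0.6263; ½·erfc(0.6263) = 0.1879.
C = 1400 × 0.1879 = 263 mg/L.

263 mg/L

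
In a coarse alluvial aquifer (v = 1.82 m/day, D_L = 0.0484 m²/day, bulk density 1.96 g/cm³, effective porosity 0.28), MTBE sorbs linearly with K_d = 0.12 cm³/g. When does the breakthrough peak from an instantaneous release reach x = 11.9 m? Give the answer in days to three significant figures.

12.0 days

Retardation factor R = 1 + ρ_b·K_d/n = 1 + 1.96 × 0.12/0.28 = 1.840.
Sorption retards both mechanisms: v_R = v/R = 0.9891 m/day, D_R = D/R = 0.02630 m²/day.
Peak time from v_R²t² + 2D_R t − x² = 0: t = (√(D_R² + v_R²x²) − D_R)/v_R².
√(D_R² + v_R²x²) = √(0.02630² + 0.9891² × 11.9²) = 11.77; v_R² = 0.9783.
t = (11.77 − 0.02630)/0.9783 = 12.0 days.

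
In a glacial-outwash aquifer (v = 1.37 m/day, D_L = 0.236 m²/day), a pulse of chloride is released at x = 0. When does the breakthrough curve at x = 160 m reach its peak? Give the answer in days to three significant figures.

For the 1D instantaneous-source solution, setting ∂C/∂t = 0 at fixed x gives v²t² + 2Dt − x² = 0, so t = (√(D² + v²x²) − D)/v².
√(D² + v²x²) = √(0.236² + 1.37² × 160²) = 219.2; v² = 1.8769.
t = (219.2 − 0.236)/1.8769 = 117 days (vs. the pure-advection estimate x/v = 117 d).

117 days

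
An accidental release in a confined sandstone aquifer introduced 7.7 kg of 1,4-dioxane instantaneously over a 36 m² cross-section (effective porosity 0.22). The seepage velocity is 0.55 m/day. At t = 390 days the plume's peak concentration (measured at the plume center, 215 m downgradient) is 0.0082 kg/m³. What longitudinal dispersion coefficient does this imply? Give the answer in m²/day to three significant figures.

2.87 m²/day

At the plume center C_max = M/(n_e·A·√(4πDt)), so D = M²/(4πt·(n_e·A·C_max)²).
n_e·A·C_max = 0.22 × 36 × 0.0082 = 0.06494 kg/m.
D = 7.7²/(4π × 390 × 0.06494²) = 2.87 m²/day.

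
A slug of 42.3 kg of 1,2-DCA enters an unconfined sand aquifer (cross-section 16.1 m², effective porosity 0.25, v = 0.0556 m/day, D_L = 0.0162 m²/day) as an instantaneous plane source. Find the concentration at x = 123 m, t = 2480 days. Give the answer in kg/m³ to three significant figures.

0.118 kg/m³

For an instantaneous plane source, C(x,t) = M/(n_e·A·√(4πDt)) · exp(−(x−vt)²/(4Dt)), with n_e·A the pore (flow) area.
Plume center vt = 0.0556 × 2480 = 137.888 m, so the well at 123 m is 14.888 m upgradient of the peak.
√(4πDt) = 22.47 m, giving peak height M/(n_e·A·√(4πDt)) = 42.3/(0.25 × 16.1 × 22.47) = 0.4677 kg/m³.
(x−vt)²/(4Dt) = (-14.888)²/(4 × 0.0162 × 2480) = 1.379; exp(−1.379) = 0.2518.
C = 0.4677 × 0.2518 = 0.118 kg/m³.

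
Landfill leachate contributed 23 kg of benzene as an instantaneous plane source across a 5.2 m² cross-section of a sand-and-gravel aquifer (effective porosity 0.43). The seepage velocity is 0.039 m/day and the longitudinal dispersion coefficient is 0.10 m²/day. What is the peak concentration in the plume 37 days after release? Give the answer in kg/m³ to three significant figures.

1.51 kg/m³

The peak of an instantaneous 1D plume sits at x = vt; there the Gaussian factor is 1 and C_max = M/(n_e·A·√(4πDt)), where n_e·A is the pore area the mass is dissolved in.
√(4πDt) = √(4π × 0.10 × 37) = 6.819 m, so C_max = 23/(0.43 × 5.2 × 6.819) = 1.51 kg/m³.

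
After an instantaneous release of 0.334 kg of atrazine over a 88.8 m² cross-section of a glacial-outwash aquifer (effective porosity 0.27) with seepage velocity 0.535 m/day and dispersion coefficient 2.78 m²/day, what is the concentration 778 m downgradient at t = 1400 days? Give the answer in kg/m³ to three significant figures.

5.97e-05 kg/m³

For an instantaneous plane source, C(x,t) = M/(n_e·A·√(4πDt)) · exp(−(x−vt)²/(4Dt)), with n_e·A the pore (flow) area.
Plume center vt = 0.535 × 1400 = 749 m, so the well at 778 m is 29 m downgradient of the peak.
√(4πDt) = 221.2 m, giving peak height M/(n_e·A·√(4πDt)) = 0.334/(0.27 × 88.8 × 221.2) = 6.298e-05 kg/m³.
(x−vt)²/(4Dt) = (29)²/(4 × 2.78 × 1400) = 0.05402; exp(−0.05402) = 0.9474.
C = 6.298e-05 × 0.9474 = 5.97e-05 kg/m³.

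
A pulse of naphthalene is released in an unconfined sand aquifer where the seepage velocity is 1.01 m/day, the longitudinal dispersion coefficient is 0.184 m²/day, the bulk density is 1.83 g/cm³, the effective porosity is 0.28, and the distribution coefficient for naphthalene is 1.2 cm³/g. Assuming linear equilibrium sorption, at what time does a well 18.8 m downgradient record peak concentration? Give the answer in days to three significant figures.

163 days

Retardation factor R = 1 + ρ_b·K_d/n = 1 + 1.83 × 1.2/0.28 = 8.843.
Sorption retards both mechanisms: v_R = v/R = 0.1142 m/day, D_R = D/R = 0.02081 m²/day.
Peak time from v_R²t² + 2D_R t − x² = 0: t = (√(D_R² + v_R²x²) − D_R)/v_R².
√(D_R² + v_R²x²) = √(0.02081² + 0.1142² × 18.8²) = 2.147; v_R² = 0.01304.
t = (2.147 − 0.02081)/0.01304 = 163 days.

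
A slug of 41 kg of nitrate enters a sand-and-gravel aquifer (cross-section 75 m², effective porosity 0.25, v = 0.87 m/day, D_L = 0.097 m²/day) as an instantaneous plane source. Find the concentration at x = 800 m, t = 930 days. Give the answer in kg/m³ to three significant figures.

0.0516 kg/m³

For an instantaneous plane source, C(x,t) = M/(n_e·A·√(4πDt)) · exp(−(x−vt)²/(4Dt)), with n_e·A the pore (flow) area.
Plume center vt = 0.87 × 930 = 809.1 m, so the well at 800 m is 9.1 m upgradient of the peak.
√(4πDt) = 33.67 m, giving peak height M/(n_e·A·√(4πDt)) = 41/(0.25 × 75 × 33.67) = 0.06494 kg/m³.
(x−vt)²/(4Dt) = (-9.1)²/(4 × 0.097 × 930) = 0.2295; exp(−0.2295) = 0.7949.
C = 0.06494 × 0.7949 = 0.0516 kg/m³.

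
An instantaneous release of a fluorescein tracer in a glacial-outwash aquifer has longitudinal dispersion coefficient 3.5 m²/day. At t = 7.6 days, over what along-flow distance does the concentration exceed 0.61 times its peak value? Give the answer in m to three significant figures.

14.5 m

The plume is Gaussian with σ = √(2Dt) = √(2 × 3.5 × 7.6) = 7.294 m.
C/C_peak = exp(−Δx²/(2σ²)) = 0.61 ⇒ Δx = σ·√(−2 ln 0.61) = 7.294 × 0.9943 = 7.252 m.
Width = 2Δx = 14.5 m.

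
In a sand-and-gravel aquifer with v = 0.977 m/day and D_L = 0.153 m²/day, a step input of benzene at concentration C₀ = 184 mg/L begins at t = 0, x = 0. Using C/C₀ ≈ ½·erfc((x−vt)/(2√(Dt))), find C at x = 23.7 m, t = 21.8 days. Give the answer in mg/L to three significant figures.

For a continuous step input, C/C₀ ≈ ½·erfc((x−vt)/(2√(Dt))).
vt = 0.977 × 21.8 = 21.2986 m and 2√(Dt) = 2√(0.153 × 21.8) = 3.653 m.
Argument (x−vt)/(2√(Dt)) = (23.7 − 21.2986)/3.653 = 0.6574; ½·erfc(0.6574) = 0.1763.
C = 184 × 0.1763 = 32.4 mg/L.

32.4 mg/L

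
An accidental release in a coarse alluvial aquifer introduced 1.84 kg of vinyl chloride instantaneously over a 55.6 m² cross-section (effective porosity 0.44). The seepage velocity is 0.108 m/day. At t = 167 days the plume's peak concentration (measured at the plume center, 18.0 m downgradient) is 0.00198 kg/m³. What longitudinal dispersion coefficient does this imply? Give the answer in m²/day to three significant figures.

At the plume center C_max = M/(n_e·A·√(4πDt)), so D = M²/(4πt·(n_e·A·C_max)²).
n_e·A·C_max = 0.44 × 55.6 × 0.00198 = 0.04844 kg/m.
D = 1.84²/(4π × 167 × 0.04844²) = 0.688 m²/day.

0.688 m²/day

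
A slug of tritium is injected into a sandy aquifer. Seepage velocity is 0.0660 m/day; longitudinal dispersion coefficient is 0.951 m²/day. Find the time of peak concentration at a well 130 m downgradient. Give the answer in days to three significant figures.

1760 days

For the 1D instantaneous-source solution, setting ∂C/∂t = 0 at fixed x gives v²t² + 2Dt − x² = 0, so t = (√(D² + v²x²) − D)/v².
√(D² + v²x²) = √(0.951² + 0.0660² × 130²) = 8.633; v² = 0.004356.
t = (8.633 − 0.951)/0.004356 = 1760 days (vs. the pure-advection estimate x/v = 1970 d).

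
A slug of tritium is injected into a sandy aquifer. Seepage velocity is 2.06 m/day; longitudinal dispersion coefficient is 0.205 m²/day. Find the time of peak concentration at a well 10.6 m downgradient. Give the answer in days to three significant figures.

5.10 days

For the 1D instantaneous-source solution, setting ∂C/∂t = 0 at fixed x gives v²t² + 2Dt − x² = 0, so t = (√(D² + v²x²) − D)/v².
√(D² + v²x²) = √(0.205² + 2.06² × 10.6²) = 21.84; v² = 4.2436.
t = (21.84 − 0.205)/4.2436 = 5.10 days (vs. the pure-advection estimate x/v = 5.15 d).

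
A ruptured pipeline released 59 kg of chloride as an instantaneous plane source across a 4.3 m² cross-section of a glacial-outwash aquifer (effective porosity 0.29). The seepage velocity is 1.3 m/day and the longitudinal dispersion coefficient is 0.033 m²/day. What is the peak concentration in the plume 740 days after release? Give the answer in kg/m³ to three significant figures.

2.70 kg/m³

The peak of an instantaneous 1D plume sits at x = vt; there the Gaussian factor is 1 and C_max = M/(n_e·A·√(4πDt)), where n_e·A is the pore area the mass is dissolved in.
√(4πDt) = √(4π × 0.033 × 740) = 17.52 m, so C_max = 59/(0.29 × 4.3 × 17.52) = 2.70 kg/m³.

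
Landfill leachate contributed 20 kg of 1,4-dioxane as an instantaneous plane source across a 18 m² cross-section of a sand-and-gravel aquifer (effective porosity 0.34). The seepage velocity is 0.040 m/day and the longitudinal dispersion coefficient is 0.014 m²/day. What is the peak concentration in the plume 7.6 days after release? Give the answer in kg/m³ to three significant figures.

2.83 kg/m³

The peak of an instantaneous 1D plume sits at x = vt; there the Gaussian factor is 1 and C_max = M/(n_e·A·√(4πDt)), where n_e·A is the pore area the mass is dissolved in.
√(4πDt) = √(4π × 0.014 × 7.6) = 1.156 m, so C_max = 20/(0.34 × 18 × 1.156) = 2.83 kg/m³.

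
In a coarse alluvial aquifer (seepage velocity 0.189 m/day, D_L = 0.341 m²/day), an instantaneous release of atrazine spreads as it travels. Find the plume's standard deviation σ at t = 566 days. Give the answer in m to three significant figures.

Dispersive spreading gives a Gaussian with σ² = 2Dt; advection only shifts the center.
σ = √(2 × 0.341 × 566) = 19.6 m.

19.6 m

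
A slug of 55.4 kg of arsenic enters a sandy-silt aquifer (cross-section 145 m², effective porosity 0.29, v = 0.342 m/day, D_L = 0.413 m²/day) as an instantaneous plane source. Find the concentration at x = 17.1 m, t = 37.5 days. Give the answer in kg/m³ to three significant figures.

0.0703 kg/m³

For an instantaneous plane source, C(x,t) = M/(n_e·A·√(4πDt)) · exp(−(x−vt)²/(4Dt)), with n_e·A the pore (flow) area.
Plume center vt = 0.342 × 37.5 = 12.825 m, so the well at 17.1 m is 4.275 m downgradient of the peak.
√(4πDt) = 13.95 m, giving peak height M/(n_e·A·√(4πDt)) = 55.4/(0.29 × 145 × 13.95) = 0.09444 kg/m³.
(x−vt)²/(4Dt) = (4.275)²/(4 × 0.413 × 37.5) = 0.2950; exp(−0.2950) = 0.7445.
C = 0.09444 × 0.7445 = 0.0703 kg/m³.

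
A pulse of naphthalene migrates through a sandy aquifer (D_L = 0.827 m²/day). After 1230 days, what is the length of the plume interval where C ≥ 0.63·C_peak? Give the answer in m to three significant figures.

86.7 m

The plume is Gaussian with σ = √(2Dt) = √(2 × 0.827 × 1230) = 45.10 m.
C/C_peak = exp(−Δx²/(2σ²)) = 0.63 ⇒ Δx = σ·√(−2 ln 0.63) = 45.10 × 0.9613 = 43.35 m.
Width = 2Δx = 86.7 m.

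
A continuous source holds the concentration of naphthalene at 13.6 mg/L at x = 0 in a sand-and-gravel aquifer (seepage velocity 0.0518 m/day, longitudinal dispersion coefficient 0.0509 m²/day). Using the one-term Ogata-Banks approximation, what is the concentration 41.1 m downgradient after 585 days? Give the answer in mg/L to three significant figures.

1.10 mg/L

For a continuous step input, C/C₀ ≈ ½·erfc((x−vt)/(2√(Dt))).
vt = 0.0518 × 585 = 30.303 m and 2√(Dt) = 2√(0.0509 × 585) = 10.91 m.
Argument (x−vt)/(2√(Dt)) = (41.1 − 30.303)/10.91 = 0.9896; ½·erfc(0.9896) = 0.08083.
C = 13.6 × 0.08083 = 1.10 mg/L.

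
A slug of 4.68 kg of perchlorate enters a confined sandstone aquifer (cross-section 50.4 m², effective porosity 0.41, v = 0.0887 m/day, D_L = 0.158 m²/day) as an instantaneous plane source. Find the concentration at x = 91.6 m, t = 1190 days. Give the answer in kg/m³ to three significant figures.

For an instantaneous plane source, C(x,t) = M/(n_e·A·√(4πDt)) · exp(−(x−vt)²/(4Dt)), with n_e·A the pore (flow) area.
Plume center vt = 0.0887 × 1190 = 105.553 m, so the well at 91.6 m is 13.953 m upgradient of the peak.
√(4πDt) = 48.61 m, giving peak height M/(n_e·A·√(4πDt)) = 4.68/(0.41 × 50.4 × 48.61) = 0.004659 kg/m³.
(x−vt)²/(4Dt) = (-13.953)²/(4 × 0.158 × 1190) = 0.2589; exp(−0.2589) = 0.7719.
C = 0.004659 × 0.7719 = 0.00360 kg/m³.

0.00360 kg/m³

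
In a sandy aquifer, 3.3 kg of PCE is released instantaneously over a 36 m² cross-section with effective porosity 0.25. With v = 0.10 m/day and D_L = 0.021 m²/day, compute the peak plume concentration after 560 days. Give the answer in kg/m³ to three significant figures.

The peak of an instantaneous 1D plume sits at x = vt; there the Gaussian factor is 1 and C_max = M/(n_e·A·√(4πDt)), where n_e·A is the pore area the mass is dissolved in.
√(4πDt) = √(4π × 0.021 × 560) = 12.16 m, so C_max = 3.3/(0.25 × 36 × 12.16) = 0.0302 kg/m³.

0.0302 kg/m³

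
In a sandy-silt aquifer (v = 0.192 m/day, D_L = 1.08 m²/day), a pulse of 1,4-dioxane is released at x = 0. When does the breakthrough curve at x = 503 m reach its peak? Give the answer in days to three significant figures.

For the 1D instantaneous-source solution, setting ∂C/∂t = 0 at fixed x gives v²t² + 2Dt − x² = 0, so t = (√(D² + v²x²) − D)/v².
√(D² + v²x²) = √(1.08² + 0.192² × 503²) = 96.58; v² = 0.036864.
t = (96.58 − 1.08)/0.036864 = 2590 days (vs. the pure-advection estimate x/v = 2620 d).

2590 days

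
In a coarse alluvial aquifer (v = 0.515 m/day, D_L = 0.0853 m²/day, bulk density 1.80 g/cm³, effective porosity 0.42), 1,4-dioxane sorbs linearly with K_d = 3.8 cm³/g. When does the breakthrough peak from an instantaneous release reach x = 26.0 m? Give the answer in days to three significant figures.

867 days

Retardation factor R = 1 + ρ_b·K_d/n = 1 + 1.80 × 3.8/0.42 = 17.29.
Sorption retards both mechanisms: v_R = v/R = 0.02979 m/day, D_R = D/R = 0.004933 m²/day.
Peak time from v_R²t² + 2D_R t − x² = 0: t = (√(D_R² + v_R²x²) − D_R)/v_R².
√(D_R² + v_R²x²) = √(0.004933² + 0.02979² × 26.0²) = 0.7746; v_R² = 0.0008874.
t = (0.7746 − 0.004933)/0.0008874 = 867 days.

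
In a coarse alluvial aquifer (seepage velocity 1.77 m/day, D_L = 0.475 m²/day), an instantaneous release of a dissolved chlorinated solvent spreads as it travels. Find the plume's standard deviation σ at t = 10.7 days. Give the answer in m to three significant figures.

Dispersive spreading gives a Gaussian with σ² = 2Dt; advection only shifts the center.
σ = √(2 × 0.475 × 10.7) = 3.19 m.

3.19 m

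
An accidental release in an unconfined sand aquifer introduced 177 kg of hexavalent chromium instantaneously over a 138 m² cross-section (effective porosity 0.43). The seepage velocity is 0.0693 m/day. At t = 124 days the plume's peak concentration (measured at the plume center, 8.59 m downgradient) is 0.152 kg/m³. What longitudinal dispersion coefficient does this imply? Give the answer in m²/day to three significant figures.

0.247 m²/day

At the plume center C_max = M/(n_e·A·√(4πDt)), so D = M²/(4πt·(n_e·A·C_max)²).
n_e·A·C_max = 0.43 × 138 × 0.152 = 9.020 kg/m.
D = 177²/(4π × 124 × 9.020²) = 0.247 m²/day.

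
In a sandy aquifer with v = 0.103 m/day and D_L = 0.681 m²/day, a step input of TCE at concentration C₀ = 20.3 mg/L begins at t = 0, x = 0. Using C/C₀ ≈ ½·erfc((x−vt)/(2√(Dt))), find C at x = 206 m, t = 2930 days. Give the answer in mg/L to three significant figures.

19.0 mg/L

For a continuous step input, C/C₀ ≈ ½·erfc((x−vt)/(2√(Dt))).
vt = 0.103 × 2930 = 301.79 m and 2√(Dt) = 2√(0.681 × 2930) = 89.34 m.
Argument (x−vt)/(2√(Dt)) = (206 − 301.79)/89.34 = -1.072; ½·erfc(-1.072) = 0.9352.
C = 20.3 × 0.9352 = 19.0 mg/L.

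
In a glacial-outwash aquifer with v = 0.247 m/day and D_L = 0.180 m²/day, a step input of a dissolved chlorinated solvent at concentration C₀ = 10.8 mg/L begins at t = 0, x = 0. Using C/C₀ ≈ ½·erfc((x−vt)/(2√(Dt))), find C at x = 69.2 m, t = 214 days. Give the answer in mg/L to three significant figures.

For a continuous step input, C/C₀ ≈ ½·erfc((x−vt)/(2√(Dt))).
vt = 0.247 × 214 = 52.858 m and 2√(Dt) = 2√(0.180 × 214) = 12.41 m.
Argument (x−vt)/(2√(Dt)) = (69.2 − 52.858)/12.41 = 1.317; ½·erfc(1.317) = 0.03126.
C = 10.8 × 0.03126 = 0.338 mg/L.

0.338 mg/L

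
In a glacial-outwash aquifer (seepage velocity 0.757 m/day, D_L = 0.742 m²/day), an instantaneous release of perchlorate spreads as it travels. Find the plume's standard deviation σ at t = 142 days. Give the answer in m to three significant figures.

14.5 m

Dispersive spreading gives a Gaussian with σ² = 2Dt; advection only shifts the center.
σ = √(2 × 0.742 × 142) = 14.5 m.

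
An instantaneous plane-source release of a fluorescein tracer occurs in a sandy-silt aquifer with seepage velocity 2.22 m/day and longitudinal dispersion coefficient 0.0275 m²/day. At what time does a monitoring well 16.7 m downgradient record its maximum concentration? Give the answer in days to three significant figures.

7.52 days

For the 1D instantaneous-source solution, setting ∂C/∂t = 0 at fixed x gives v²t² + 2Dt − x² = 0, so t = (√(D² + v²x²) − D)/v².
√(D² + v²x²) = √(0.0275² + 2.22² × 16.7²) = 37.07; v² = 4.9284.
t = (37.07 − 0.0275)/4.9284 = 7.52 days (vs. the pure-advection estimate x/v = 7.52 d).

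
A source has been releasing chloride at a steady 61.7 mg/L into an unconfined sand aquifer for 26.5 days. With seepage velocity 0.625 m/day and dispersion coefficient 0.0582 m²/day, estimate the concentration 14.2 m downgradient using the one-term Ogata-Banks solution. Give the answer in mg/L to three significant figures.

For a continuous step input, C/C₀ ≈ ½·erfc((x−vt)/(2√(Dt))).
vt = 0.625 × 26.5 = 16.5625 m and 2√(Dt) = 2√(0.0582 × 26.5) = 2.484 m.
Argument (x−vt)/(2√(Dt)) = (14.2 − 16.5625)/2.484 = -0.9511; ½·erfc(-0.9511) = 0.9107.
C = 61.7 × 0.9107 = 56.2 mg/L.

56.2 mg/L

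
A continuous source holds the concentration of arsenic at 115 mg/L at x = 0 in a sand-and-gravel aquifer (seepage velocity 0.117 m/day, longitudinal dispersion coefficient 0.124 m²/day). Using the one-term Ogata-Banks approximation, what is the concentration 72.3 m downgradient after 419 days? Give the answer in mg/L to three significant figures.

For a continuous step input, C/C₀ ≈ ½·erfc((x−vt)/(2√(Dt))).
vt = 0.117 × 419 = 49.023 m and 2√(Dt) = 2√(0.124 × 419) = 14.42 m.
Argument (x−vt)/(2√(Dt)) = (72.3 − 49.023)/14.42 = 1.614; ½·erfc(1.614) = 0.01123.
C = 115 × 0.01123 = 1.29 mg/L.

1.29 mg/L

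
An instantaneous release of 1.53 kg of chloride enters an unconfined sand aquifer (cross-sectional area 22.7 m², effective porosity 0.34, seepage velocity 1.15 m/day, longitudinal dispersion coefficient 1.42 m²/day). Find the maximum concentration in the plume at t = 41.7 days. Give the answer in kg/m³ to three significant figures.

0.00727 kg/m³

The peak of an instantaneous 1D plume sits at x = vt; there the Gaussian factor is 1 and C_max = M/(n_e·A·√(4πDt)), where n_e·A is the pore area the mass is dissolved in.
√(4πDt) = √(4π × 1.42 × 41.7) = 27.28 m, so C_max = 1.53/(0.34 × 22.7 × 27.28) = 0.00727 kg/m³.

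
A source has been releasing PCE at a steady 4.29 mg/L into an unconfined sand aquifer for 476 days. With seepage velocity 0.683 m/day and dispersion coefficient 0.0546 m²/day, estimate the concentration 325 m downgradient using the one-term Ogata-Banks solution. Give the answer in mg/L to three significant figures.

2.17 mg/L

For a continuous step input, C/C₀ ≈ ½·erfc((x−vt)/(2√(Dt))).
vt = 0.683 × 476 = 325.108 m and 2√(Dt) = 2√(0.0546 × 476) = 10.20 m.
Argument (x−vt)/(2√(Dt)) = (325 − 325.108)/10.20 = -0.01059; ½·erfc(-0.01059) = 0.5060.
C = 4.29 × 0.5060 = 2.17 mg/L.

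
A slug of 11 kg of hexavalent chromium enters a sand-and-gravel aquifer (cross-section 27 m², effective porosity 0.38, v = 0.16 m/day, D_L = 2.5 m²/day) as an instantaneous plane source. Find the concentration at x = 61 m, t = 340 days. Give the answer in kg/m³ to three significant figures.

0.0102 kg/m³

For an instantaneous plane source, C(x,t) = M/(n_e·A·√(4πDt)) · exp(−(x−vt)²/(4Dt)), with n_e·A the pore (flow) area.
Plume center vt = 0.16 × 340 = 54.4 m, so the well at 61 m is 6.6 m downgradient of the peak.
√(4πDt) = 103.4 m, giving peak height M/(n_e·A·√(4πDt)) = 11/(0.38 × 27 × 103.4) = 0.01037 kg/m³.
(x−vt)²/(4Dt) = (6.6)²/(4 × 2.5 × 340) = 0.01281; exp(−0.01281) = 0.9873.
C = 0.01037 × 0.9873 = 0.0102 kg/m³.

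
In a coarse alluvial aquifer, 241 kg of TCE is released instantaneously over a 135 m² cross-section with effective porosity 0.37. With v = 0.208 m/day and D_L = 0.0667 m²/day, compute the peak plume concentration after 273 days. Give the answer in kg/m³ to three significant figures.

0.319 kg/m³

The peak of an instantaneous 1D plume sits at x = vt; there the Gaussian factor is 1 and C_max = M/(n_e·A·√(4πDt)), where n_e·A is the pore area the mass is dissolved in.
√(4πDt) = √(4π × 0.0667 × 273) = 15.13 m, so C_max = 241/(0.37 × 135 × 15.13) = 0.319 kg/m³.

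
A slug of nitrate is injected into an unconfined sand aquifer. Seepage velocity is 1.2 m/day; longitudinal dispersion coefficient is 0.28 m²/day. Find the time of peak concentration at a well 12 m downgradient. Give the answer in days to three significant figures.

9.81 days

For the 1D instantaneous-source solution, setting ∂C/∂t = 0 at fixed x gives v²t² + 2Dt − x² = 0, so t = (√(D² + v²x²) − D)/v².
√(D² + v²x²) = √(0.28² + 1.2² × 12²) = 14.40; v² = 1.44.
t = (14.40 − 0.28)/1.44 = 9.81 days (vs. the pure-advection estimate x/v = 10.0 d).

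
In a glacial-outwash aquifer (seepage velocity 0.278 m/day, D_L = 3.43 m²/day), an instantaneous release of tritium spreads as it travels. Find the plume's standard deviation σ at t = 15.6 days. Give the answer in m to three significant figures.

10.3 m

Dispersive spreading gives a Gaussian with σ² = 2Dt; advection only shifts the center.
σ = √(2 × 3.43 × 15.6) = 10.3 m.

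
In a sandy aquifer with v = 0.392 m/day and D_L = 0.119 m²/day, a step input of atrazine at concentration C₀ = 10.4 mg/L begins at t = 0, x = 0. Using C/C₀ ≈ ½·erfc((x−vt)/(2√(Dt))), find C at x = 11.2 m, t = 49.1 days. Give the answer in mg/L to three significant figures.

For a continuous step input, C/C₀ ≈ ½·erfc((x−vt)/(2√(Dt))).
vt = 0.392 × 49.1 = 19.2472 m and 2√(Dt) = 2√(0.119 × 49.1) = 4.834 m.
Argument (x−vt)/(2√(Dt)) = (11.2 − 19.2472)/4.834 = -1.665; ½·erfc(-1.665) = 0.9907.
C = 10.4 × 0.9907 = 10.3 mg/L.

10.3 mg/L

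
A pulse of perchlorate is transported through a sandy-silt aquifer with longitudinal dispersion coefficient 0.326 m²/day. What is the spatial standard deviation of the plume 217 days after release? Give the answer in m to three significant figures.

11.9 m

Dispersive spreading gives a Gaussian with σ² = 2Dt; advection only shifts the center.
σ = √(2 × 0.326 × 217) = 11.9 m.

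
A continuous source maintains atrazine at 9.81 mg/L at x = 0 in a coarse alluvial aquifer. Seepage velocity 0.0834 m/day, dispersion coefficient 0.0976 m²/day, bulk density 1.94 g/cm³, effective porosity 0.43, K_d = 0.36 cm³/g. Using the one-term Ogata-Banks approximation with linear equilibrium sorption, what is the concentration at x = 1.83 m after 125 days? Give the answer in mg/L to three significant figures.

7.44 mg/L

Retardation factor R = 1 + ρ_b·K_d/n = 1 + 1.94 × 0.36/0.43 = 2.624.
Sorption retards both mechanisms: v_R = v/R = 0.03178 m/day, D_R = D/R = 0.03720 m²/day.
v_R·t = 0.03178 × 125 = 3.9725 m; 2√(D_R t) = 4.313 m; argument = (1.83 − 3.9725)/4.313 = -0.4968.
C = C₀ × ½·erfc(-0.4968) = 9.81 × 0.7588 = 7.44 mg/L.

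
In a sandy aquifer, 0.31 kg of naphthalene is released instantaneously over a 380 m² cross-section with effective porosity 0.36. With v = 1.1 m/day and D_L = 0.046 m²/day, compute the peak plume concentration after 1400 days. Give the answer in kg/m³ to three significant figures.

7.97e-05 kg/m³

The peak of an instantaneous 1D plume sits at x = vt; there the Gaussian factor is 1 and C_max = M/(n_e·A·√(4πDt)), where n_e·A is the pore area the mass is dissolved in.
√(4πDt) = √(4π × 0.046 × 1400) = 28.45 m, so C_max = 0.31/(0.36 × 380 × 28.45) = 7.97e-05 kg/m³.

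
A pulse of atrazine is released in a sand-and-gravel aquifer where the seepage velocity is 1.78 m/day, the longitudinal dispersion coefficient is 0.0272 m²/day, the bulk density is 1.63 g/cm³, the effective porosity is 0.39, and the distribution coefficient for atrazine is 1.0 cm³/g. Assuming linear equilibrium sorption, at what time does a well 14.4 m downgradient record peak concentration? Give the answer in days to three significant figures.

41.9 days

Retardation factor R = 1 + ρ_b·K_d/n = 1 + 1.63 × 1.0/0.39 = 5.179.
Sorption retards both mechanisms: v_R = v/R = 0.3437 m/day, D_R = D/R = 0.005252 m²/day.
Peak time from v_R²t² + 2D_R t − x² = 0: t = (√(D_R² + v_R²x²) − D_R)/v_R².
√(D_R² + v_R²x²) = √(0.005252² + 0.3437² × 14.4²) = 4.949; v_R² = 0.1181.
t = (4.949 − 0.005252)/0.1181 = 41.9 days.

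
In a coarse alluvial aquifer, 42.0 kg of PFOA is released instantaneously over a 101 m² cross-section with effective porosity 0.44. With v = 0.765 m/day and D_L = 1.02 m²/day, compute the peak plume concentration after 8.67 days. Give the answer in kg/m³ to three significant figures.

The peak of an instantaneous 1D plume sits at x = vt; there the Gaussian factor is 1 and C_max = M/(n_e·A·√(4πDt)), where n_e·A is the pore area the mass is dissolved in.
√(4πDt) = √(4π × 1.02 × 8.67) = 10.54 m, so C_max = 42.0/(0.44 × 101 × 10.54) = 0.0897 kg/m³.

0.0897 kg/m³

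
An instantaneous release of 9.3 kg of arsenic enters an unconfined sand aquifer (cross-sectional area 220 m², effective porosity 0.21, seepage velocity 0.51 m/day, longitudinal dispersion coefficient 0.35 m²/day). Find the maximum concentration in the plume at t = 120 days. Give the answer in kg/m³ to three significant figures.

The peak of an instantaneous 1D plume sits at x = vt; there the Gaussian factor is 1 and C_max = M/(n_e·A·√(4πDt)), where n_e·A is the pore area the mass is dissolved in.
√(4πDt) = √(4π × 0.35 × 120) = 22.97 m, so C_max = 9.3/(0.21 × 220 × 22.97) = 0.00876 kg/m³.

0.00876 kg/m³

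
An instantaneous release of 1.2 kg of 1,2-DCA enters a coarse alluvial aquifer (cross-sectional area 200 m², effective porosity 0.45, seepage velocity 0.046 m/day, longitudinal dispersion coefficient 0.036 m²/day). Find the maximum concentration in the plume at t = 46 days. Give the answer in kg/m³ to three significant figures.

The peak of an instantaneous 1D plume sits at x = vt; there the Gaussian factor is 1 and C_max = M/(n_e·A·√(4πDt)), where n_e·A is the pore area the mass is dissolved in.
√(4πDt) = √(4π × 0.036 × 46) = 4.562 m, so C_max = 1.2/(0.45 × 200 × 4.562) = 0.00292 kg/m³.

0.00292 kg/m³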